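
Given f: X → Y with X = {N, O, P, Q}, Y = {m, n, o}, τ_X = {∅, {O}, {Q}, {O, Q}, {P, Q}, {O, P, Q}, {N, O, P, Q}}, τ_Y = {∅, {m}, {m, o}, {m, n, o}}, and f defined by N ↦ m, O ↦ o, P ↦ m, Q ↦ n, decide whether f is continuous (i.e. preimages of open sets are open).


f is NOT continuous.

Compute f^{-1}(U) for each U ∈ τ_Y:
  U = ∅: f^{-1}(U) = ∅ ∈ τ_X ✓.
  U = {m}: f^{-1}(U) = {N, P} ∉ τ_X ✗.
  U = {m, o}: f^{-1}(U) = {N, O, P} ∉ τ_X ✗.
  U = {m, n, o}: f^{-1}(U) = {N, O, P, Q} ∈ τ_X ✓.
Found U = {m} with f^{-1}(U) = {N, P} not in τ_X. Therefore f is NOT continuous.


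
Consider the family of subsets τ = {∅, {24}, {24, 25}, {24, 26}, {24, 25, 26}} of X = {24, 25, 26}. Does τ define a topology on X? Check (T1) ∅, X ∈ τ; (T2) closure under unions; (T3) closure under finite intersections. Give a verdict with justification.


τ IS a topology on X.

Axiom (T1): ∅ ∈ τ? Yes; X ∈ τ? Yes.
Axiom (T2/T3): check pairwise unions and intersections of members of τ.
All pairwise intersections and unions checked — each lies in τ. Therefore τ satisfies (T1), (T2), (T3): it IS a topology on X.


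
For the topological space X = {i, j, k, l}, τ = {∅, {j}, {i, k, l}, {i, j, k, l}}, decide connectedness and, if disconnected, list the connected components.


(X, τ) is disconnected; components = [{j}, {i, k, l}].

Find clopen sets (U ∈ τ with X ∖ U ∈ τ):
  U = ∅, X ∖ U = {i, j, k, l} — both open, so U is clopen.
  U = {j}, X ∖ U = {i, k, l} — both open, so U is clopen.
  U = {i, k, l}, X ∖ U = {j} — both open, so U is clopen.
  U = {i, j, k, l}, X ∖ U = ∅ — both open, so U is clopen.
Nontrivial clopen(s) exist: e.g. {i, k, l}. So (X, τ) is disconnected.
Compute connected components by grouping points that agree on all clopens:
  component: {j}
  component: {i, k, l}


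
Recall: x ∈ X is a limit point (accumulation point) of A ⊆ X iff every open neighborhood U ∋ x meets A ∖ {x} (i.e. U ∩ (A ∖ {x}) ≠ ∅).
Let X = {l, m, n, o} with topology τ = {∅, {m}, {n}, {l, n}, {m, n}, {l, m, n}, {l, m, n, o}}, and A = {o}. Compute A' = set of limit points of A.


A' = ∅

For each x ∈ X, list the open sets U ∈ τ with x ∈ U, then check whether U ∩ (A ∖ {x}) ≠ ∅ for every such U.
  x = l: open {l, n} ∋ x has {l, n} ∩ (A ∖ {l}) = ∅, so x is NOT a limit point.
  x = m: open {m} ∋ x has {m} ∩ (A ∖ {m}) = ∅, so x is NOT a limit point.
  x = n: open {n} ∋ x has {n} ∩ (A ∖ {n}) = ∅, so x is NOT a limit point.
  x = o: open {l, m, n, o} ∋ x has {l, m, n, o} ∩ (A ∖ {o}) = ∅, so x is NOT a limit point.
Collecting: A' = ∅.


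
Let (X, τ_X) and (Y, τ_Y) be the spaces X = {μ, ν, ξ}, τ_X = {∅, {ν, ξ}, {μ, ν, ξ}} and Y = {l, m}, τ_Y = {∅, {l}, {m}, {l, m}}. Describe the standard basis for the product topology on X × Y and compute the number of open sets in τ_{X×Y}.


Basis B = {∅ × ∅, {ν, ξ} × {l}, {ν, ξ} × {m}, {μ, ν, ξ} × {l}, {μ, ν, ξ} × {m}, {ν, ξ} × {l, m}, {μ, ν, ξ} × {l, m}}; |τ_{X×Y}| = 9.

Enumerate products U × V with U ∈ τ_X, V ∈ τ_Y (deduplicated):
  ∅ × ∅ = {} (∅)
  {ν, ξ} × {l} = {(ν,l), (ξ,l)}
  {ν, ξ} × {m} = {(ν,m), (ξ,m)}
  {μ, ν, ξ} × {l} = {(μ,l), (ν,l), (ξ,l)}
  {μ, ν, ξ} × {m} = {(μ,m), (ν,m), (ξ,m)}
  {ν, ξ} × {l, m} = {(ν,l), (ν,m), (ξ,l), (ξ,m)}
  {μ, ν, ξ} × {l, m} = {(μ,l), (μ,m), (ν,l), (ν,m), (ξ,l), (ξ,m)}
These 7 distinct sets form the basis B.
Close under arbitrary unions to get τ_{X×Y}; counting gives |τ_{X×Y}| = 9.


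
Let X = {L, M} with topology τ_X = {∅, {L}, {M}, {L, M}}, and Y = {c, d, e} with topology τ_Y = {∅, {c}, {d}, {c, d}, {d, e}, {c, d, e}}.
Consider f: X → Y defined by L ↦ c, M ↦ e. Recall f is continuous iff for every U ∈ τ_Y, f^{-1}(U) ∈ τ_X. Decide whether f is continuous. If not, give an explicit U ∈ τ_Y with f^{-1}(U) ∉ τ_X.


f IS continuous.

Compute f^{-1}(U) for each U ∈ τ_Y:
  U = ∅: f^{-1}(U) = ∅ ∈ τ_X ✓.
  U = {c}: f^{-1}(U) = {L} ∈ τ_X ✓.
  U = {d}: f^{-1}(U) = ∅ ∈ τ_X ✓.
  U = {c, d}: f^{-1}(U) = {L} ∈ τ_X ✓.
  U = {d, e}: f^{-1}(U) = {M} ∈ τ_X ✓.
  U = {c, d, e}: f^{-1}(U) = {L, M} ∈ τ_X ✓.
Every preimage lies in τ_X, so f IS continuous.


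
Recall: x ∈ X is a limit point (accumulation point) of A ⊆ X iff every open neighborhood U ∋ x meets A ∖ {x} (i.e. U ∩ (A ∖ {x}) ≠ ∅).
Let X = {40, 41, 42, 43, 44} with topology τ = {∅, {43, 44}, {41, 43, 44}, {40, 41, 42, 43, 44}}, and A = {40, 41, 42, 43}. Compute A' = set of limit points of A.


A' = {40, 41, 42, 44}

For each x ∈ X, list the open sets U ∈ τ with x ∈ U, then check whether U ∩ (A ∖ {x}) ≠ ∅ for every such U.
  x = 40: opens ∋ x are {40, 41, 42, 43, 44}; each meets A ∖ {40}, so x IS a limit point.
  x = 41: opens ∋ x are {41, 43, 44}, {40, 41, 42, 43, 44}; each meets A ∖ {41}, so x IS a limit point.
  x = 42: opens ∋ x are {40, 41, 42, 43, 44}; each meets A ∖ {42}, so x IS a limit point.
  x = 43: open {43, 44} ∋ x has {43, 44} ∩ (A ∖ {43}) = ∅, so x is NOT a limit point.
  x = 44: opens ∋ x are {43, 44}, {41, 43, 44}, {40, 41, 42, 43, 44}; each meets A ∖ {44}, so x IS a limit point.
Collecting: A' = {40, 41, 42, 44}.


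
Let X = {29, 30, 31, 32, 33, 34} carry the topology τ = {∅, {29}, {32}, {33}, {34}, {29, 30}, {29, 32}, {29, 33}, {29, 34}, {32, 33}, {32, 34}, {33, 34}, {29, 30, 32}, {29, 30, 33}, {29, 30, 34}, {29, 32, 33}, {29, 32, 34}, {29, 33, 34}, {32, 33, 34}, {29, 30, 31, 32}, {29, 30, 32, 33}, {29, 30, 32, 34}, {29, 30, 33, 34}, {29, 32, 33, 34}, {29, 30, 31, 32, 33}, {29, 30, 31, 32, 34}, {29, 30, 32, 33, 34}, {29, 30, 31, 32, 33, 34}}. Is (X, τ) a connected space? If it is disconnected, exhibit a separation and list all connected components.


(X, τ) is disconnected; components = [{33}, {34}, {29, 30, 31, 32}].

Find clopen sets (U ∈ τ with X ∖ U ∈ τ):
  U = ∅, X ∖ U = {29, 30, 31, 32, 33, 34} — both open, so U is clopen.
  U = {33}, X ∖ U = {29, 30, 31, 32, 34} — both open, so U is clopen.
  U = {34}, X ∖ U = {29, 30, 31, 32, 33} — both open, so U is clopen.
  U = {33, 34}, X ∖ U = {29, 30, 31, 32} — both open, so U is clopen.
  U = {29, 30, 31, 32}, X ∖ U = {33, 34} — both open, so U is clopen.
  U = {29, 30, 31, 32, 33}, X ∖ U = {34} — both open, so U is clopen.
  U = {29, 30, 31, 32, 34}, X ∖ U = {33} — both open, so U is clopen.
  U = {29, 30, 31, 32, 33, 34}, X ∖ U = ∅ — both open, so U is clopen.
Nontrivial clopen(s) exist: e.g. {29, 30, 31, 32, 34}. So (X, τ) is disconnected.
Compute connected components by grouping points that agree on all clopens:
  component: {33}
  component: {34}
  component: {29, 30, 31, 32}


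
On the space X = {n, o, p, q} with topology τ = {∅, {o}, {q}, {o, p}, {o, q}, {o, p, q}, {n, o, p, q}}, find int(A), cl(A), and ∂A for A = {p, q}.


int(A) = {q}, cl(A) = {n, p, q}, ∂A = {n, p}.

Closed sets in (X, τ) are complements of opens:
  closed(X, τ) = {∅, {n}, {n, p}, {n, q}, {n, o, p}, {n, p, q}, {n, o, p, q}}.
int(A) = ⋃ {U ∈ τ : U ⊆ A}. Opens contained in A: ∅, {q}.
Taking the union of these: int(A) = {q}.
cl(A) = ⋂ {C closed : A ⊆ C}. Closed sets containing A: {n, p, q}, {n, o, p, q}.
Intersecting these: cl(A) = {n, p, q}.
∂A = cl(A) ∖ int(A) = {n, p, q} ∖ {q} = {n, p}.


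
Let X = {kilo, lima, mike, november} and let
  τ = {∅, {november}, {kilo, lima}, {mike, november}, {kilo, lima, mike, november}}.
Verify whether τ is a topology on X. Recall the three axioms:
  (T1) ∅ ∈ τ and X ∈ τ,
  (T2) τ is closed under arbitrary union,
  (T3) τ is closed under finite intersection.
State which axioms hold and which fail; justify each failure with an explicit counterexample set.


τ is NOT a topology on X.

Axiom (T1): ∅ ∈ τ? Yes; X ∈ τ? Yes.
Axiom (T2/T3): check pairwise unions and intersections of members of τ.
Counterexample for (T2): {november} ∪ {kilo, lima} = {kilo, lima, november} ∉ τ. Therefore τ is NOT a topology.


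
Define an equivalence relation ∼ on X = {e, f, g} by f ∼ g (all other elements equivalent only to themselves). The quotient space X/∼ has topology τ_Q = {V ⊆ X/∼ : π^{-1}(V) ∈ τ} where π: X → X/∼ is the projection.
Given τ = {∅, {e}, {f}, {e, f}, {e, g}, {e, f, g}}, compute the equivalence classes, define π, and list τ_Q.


X/∼ = {[e], [f=g]}; |τ_Q| = 3.

Equivalence classes: [e], [f=g].
Quotient map π: X → X/∼ sends e ↦ [e], f ↦ [f=g], g ↦ [f=g].
For each subset V ⊆ X/∼, compute π^{-1}(V) ⊆ X and check whether π^{-1}(V) ∈ τ. V is open in τ_Q iff π^{-1}(V) ∈ τ.
  V = {}: π^{-1}(V) = ∅ ∈ τ ✓.
  V = {[e]}: π^{-1}(V) = {e} ∈ τ ✓.
  V = {[f=g]}: π^{-1}(V) = {f, g} ∉ τ ✗.
  V = {[e], [f=g]}: π^{-1}(V) = {e, f, g} ∈ τ ✓.
Open sets in the quotient: τ_Q = {{}, {[e]}, {[e], [f=g]}} (3 elements).


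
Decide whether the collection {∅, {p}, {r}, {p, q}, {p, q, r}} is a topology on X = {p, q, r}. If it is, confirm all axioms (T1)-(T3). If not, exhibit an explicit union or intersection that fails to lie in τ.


τ is NOT a topology on X.

Axiom (T1): ∅ ∈ τ? Yes; X ∈ τ? Yes.
Axiom (T2/T3): check pairwise unions and intersections of members of τ.
Counterexample for (T2): {p} ∪ {r} = {p, r} ∉ τ. Therefore τ is NOT a topology.


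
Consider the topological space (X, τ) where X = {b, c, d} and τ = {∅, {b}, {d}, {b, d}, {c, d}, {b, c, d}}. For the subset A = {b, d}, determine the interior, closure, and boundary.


int(A) = {b, d}, cl(A) = {b, c, d}, ∂A = {c}.

Closed sets in (X, τ) are complements of opens:
  closed(X, τ) = {∅, {b}, {c}, {b, c}, {c, d}, {b, c, d}}.
int(A) = ⋃ {U ∈ τ : U ⊆ A}. Opens contained in A: ∅, {b}, {d}, {b, d}.
Taking the union of these: int(A) = {b, d}.
cl(A) = ⋂ {C closed : A ⊆ C}. Closed sets containing A: {b, c, d}.
Intersecting these: cl(A) = {b, c, d}.
∂A = cl(A) ∖ int(A) = {b, c, d} ∖ {b, d} = {c}.


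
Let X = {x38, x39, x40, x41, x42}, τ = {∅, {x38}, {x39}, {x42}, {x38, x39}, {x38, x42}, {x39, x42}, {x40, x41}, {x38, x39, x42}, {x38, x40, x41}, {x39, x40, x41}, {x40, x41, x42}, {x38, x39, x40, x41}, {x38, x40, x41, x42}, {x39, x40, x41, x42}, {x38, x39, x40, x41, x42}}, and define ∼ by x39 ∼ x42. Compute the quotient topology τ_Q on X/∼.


X/∼ = {[x38], [x39=x42], [x40], [x41]}; |τ_Q| = 8.

Equivalence classes: [x38], [x39=x42], [x40], [x41].
Quotient map π: X → X/∼ sends x38 ↦ [x38], x39 ↦ [x39=x42], x40 ↦ [x40], x41 ↦ [x41], x42 ↦ [x39=x42].
For each subset V ⊆ X/∼, compute π^{-1}(V) ⊆ X and check whether π^{-1}(V) ∈ τ. V is open in τ_Q iff π^{-1}(V) ∈ τ.
  V = {}: π^{-1}(V) = ∅ ∈ τ ✓.
  V = {[x38]}: π^{-1}(V) = {x38} ∈ τ ✓.
  V = {[x39=x42]}: π^{-1}(V) = {x39, x42} ∈ τ ✓.
  V = {[x38], [x39=x42]}: π^{-1}(V) = {x38, x39, x42} ∈ τ ✓.
  V = {[x40]}: π^{-1}(V) = {x40} ∉ τ ✗.
  V = {[x38], [x40]}: π^{-1}(V) = {x38, x40} ∉ τ ✗.
  V = {[x39=x42], [x40]}: π^{-1}(V) = {x39, x40, x42} ∉ τ ✗.
  V = {[x38], [x39=x42], [x40]}: π^{-1}(V) = {x38, x39, x40, x42} ∉ τ ✗.
  V = {[x41]}: π^{-1}(V) = {x41} ∉ τ ✗.
  V = {[x38], [x41]}: π^{-1}(V) = {x38, x41} ∉ τ ✗.
  V = {[x39=x42], [x41]}: π^{-1}(V) = {x39, x41, x42} ∉ τ ✗.
  V = {[x38], [x39=x42], [x41]}: π^{-1}(V) = {x38, x39, x41, x42} ∉ τ ✗.
  V = {[x40], [x41]}: π^{-1}(V) = {x40, x41} ∈ τ ✓.
  V = {[x38], [x40], [x41]}: π^{-1}(V) = {x38, x40, x41} ∈ τ ✓.
  V = {[x39=x42], [x40], [x41]}: π^{-1}(V) = {x39, x40, x41, x42} ∈ τ ✓.
  V = {[x38], [x39=x42], [x40], [x41]}: π^{-1}(V) = {x38, x39, x40, x41, x42} ∈ τ ✓.
Open sets in the quotient: τ_Q = {{}, {[x38]}, {[x39=x42]}, {[x38], [x39=x42]}, {[x40], [x41]}, {[x38], [x40], [x41]}, {[x39=x42], [x40], [x41]}, {[x38], [x39=x42], [x40], [x41]}} (8 elements).


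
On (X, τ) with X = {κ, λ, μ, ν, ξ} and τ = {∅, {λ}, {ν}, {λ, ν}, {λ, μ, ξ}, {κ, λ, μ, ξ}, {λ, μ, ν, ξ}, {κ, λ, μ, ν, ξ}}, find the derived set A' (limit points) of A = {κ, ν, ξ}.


A' = {κ, μ}

For each x ∈ X, list the open sets U ∈ τ with x ∈ U, then check whether U ∩ (A ∖ {x}) ≠ ∅ for every such U.
  x = κ: opens ∋ x are {κ, λ, μ, ξ}, {κ, λ, μ, ν, ξ}; each meets A ∖ {κ}, so x IS a limit point.
  x = λ: open {λ} ∋ x has {λ} ∩ (A ∖ {λ}) = ∅, so x is NOT a limit point.
  x = μ: opens ∋ x are {λ, μ, ξ}, {κ, λ, μ, ξ}, {λ, μ, ν, ξ}, {κ, λ, μ, ν, ξ}; each meets A ∖ {μ}, so x IS a limit point.
  x = ν: open {ν} ∋ x has {ν} ∩ (A ∖ {ν}) = ∅, so x is NOT a limit point.
  x = ξ: open {λ, μ, ξ} ∋ x has {λ, μ, ξ} ∩ (A ∖ {ξ}) = ∅, so x is NOT a limit point.
Collecting: A' = {κ, μ}.


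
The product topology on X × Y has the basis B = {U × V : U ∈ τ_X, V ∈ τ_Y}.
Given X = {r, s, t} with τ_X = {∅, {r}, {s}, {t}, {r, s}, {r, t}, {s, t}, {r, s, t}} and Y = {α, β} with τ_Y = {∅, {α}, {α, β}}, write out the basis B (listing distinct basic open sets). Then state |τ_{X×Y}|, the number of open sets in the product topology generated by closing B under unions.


Basis B = {∅ × ∅, {r} × {α}, {s} × {α}, {t} × {α}, {r} × {α, β}, {r, s} × {α}, {r, t} × {α}, {s} × {α, β}, {s, t} × {α}, {t} × {α, β}, {r, s, t} × {α}, {r, s} × {α, β}, {r, t} × {α, β}, {s, t} × {α, β}, {r, s, t} × {α, β}}; |τ_{X×Y}| = 27.

Enumerate products U × V with U ∈ τ_X, V ∈ τ_Y (deduplicated):
  ∅ × ∅ = {} (∅)
  {r} × {α} = {(r,α)}
  {s} × {α} = {(s,α)}
  {t} × {α} = {(t,α)}
  {r} × {α, β} = {(r,α), (r,β)}
  {r, s} × {α} = {(r,α), (s,α)}
  {r, t} × {α} = {(r,α), (t,α)}
  {s} × {α, β} = {(s,α), (s,β)}
  {s, t} × {α} = {(s,α), (t,α)}
  {t} × {α, β} = {(t,α), (t,β)}
  {r, s, t} × {α} = {(r,α), (s,α), (t,α)}
  {r, s} × {α, β} = {(r,α), (r,β), (s,α), (s,β)}
  {r, t} × {α, β} = {(r,α), (r,β), (t,α), (t,β)}
  {s, t} × {α, β} = {(s,α), (s,β), (t,α), (t,β)}
  {r, s, t} × {α, β} = {(r,α), (r,β), (s,α), (s,β), (t,α), (t,β)}
These 15 distinct sets form the basis B.
Close under arbitrary unions to get τ_{X×Y}; counting gives |τ_{X×Y}| = 27.


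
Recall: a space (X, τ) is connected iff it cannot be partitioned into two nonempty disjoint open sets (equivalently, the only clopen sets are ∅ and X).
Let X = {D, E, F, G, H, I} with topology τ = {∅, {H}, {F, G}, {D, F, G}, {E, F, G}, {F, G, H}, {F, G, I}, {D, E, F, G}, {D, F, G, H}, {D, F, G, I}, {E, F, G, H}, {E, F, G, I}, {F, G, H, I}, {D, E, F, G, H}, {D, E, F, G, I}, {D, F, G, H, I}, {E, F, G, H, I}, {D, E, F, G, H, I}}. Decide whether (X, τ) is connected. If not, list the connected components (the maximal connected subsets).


(X, τ) is disconnected; components = [{H}, {D, E, F, G, I}].

Find clopen sets (U ∈ τ with X ∖ U ∈ τ):
  U = ∅, X ∖ U = {D, E, F, G, H, I} — both open, so U is clopen.
  U = {H}, X ∖ U = {D, E, F, G, I} — both open, so U is clopen.
  U = {D, E, F, G, I}, X ∖ U = {H} — both open, so U is clopen.
  U = {D, E, F, G, H, I}, X ∖ U = ∅ — both open, so U is clopen.
Nontrivial clopen(s) exist: e.g. {H}. So (X, τ) is disconnected.
Compute connected components by grouping points that agree on all clopens:
  component: {H}
  component: {D, E, F, G, I}


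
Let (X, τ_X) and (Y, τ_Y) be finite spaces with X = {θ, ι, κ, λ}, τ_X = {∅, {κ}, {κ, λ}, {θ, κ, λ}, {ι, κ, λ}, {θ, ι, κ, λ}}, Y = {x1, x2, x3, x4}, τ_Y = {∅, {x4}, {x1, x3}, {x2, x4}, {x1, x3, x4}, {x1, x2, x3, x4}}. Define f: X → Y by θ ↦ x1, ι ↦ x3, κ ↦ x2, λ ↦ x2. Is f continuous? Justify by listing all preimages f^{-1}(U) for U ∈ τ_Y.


f is NOT continuous.

Compute f^{-1}(U) for each U ∈ τ_Y:
  U = ∅: f^{-1}(U) = ∅ ∈ τ_X ✓.
  U = {x4}: f^{-1}(U) = ∅ ∈ τ_X ✓.
  U = {x1, x3}: f^{-1}(U) = {θ, ι} ∉ τ_X ✗.
  U = {x2, x4}: f^{-1}(U) = {κ, λ} ∈ τ_X ✓.
  U = {x1, x3, x4}: f^{-1}(U) = {θ, ι} ∉ τ_X ✗.
  U = {x1, x2, x3, x4}: f^{-1}(U) = {θ, ι, κ, λ} ∈ τ_X ✓.
Found U = {x1, x3} with f^{-1}(U) = {θ, ι} not in τ_X. Therefore f is NOT continuous.


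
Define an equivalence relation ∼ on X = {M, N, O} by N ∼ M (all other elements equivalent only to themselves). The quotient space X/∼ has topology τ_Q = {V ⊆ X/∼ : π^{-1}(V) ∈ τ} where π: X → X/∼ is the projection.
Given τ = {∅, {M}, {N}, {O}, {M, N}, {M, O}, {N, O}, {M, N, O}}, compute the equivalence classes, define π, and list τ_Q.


X/∼ = {[M=N], [O]}; |τ_Q| = 4.

Equivalence classes: [M=N], [O].
Quotient map π: X → X/∼ sends M ↦ [M=N], N ↦ [M=N], O ↦ [O].
For each subset V ⊆ X/∼, compute π^{-1}(V) ⊆ X and check whether π^{-1}(V) ∈ τ. V is open in τ_Q iff π^{-1}(V) ∈ τ.
  V = {}: π^{-1}(V) = ∅ ∈ τ ✓.
  V = {[M=N]}: π^{-1}(V) = {M, N} ∈ τ ✓.
  V = {[O]}: π^{-1}(V) = {O} ∈ τ ✓.
  V = {[M=N], [O]}: π^{-1}(V) = {M, N, O} ∈ τ ✓.
Open sets in the quotient: τ_Q = {{}, {[M=N]}, {[O]}, {[M=N], [O]}} (4 elements).


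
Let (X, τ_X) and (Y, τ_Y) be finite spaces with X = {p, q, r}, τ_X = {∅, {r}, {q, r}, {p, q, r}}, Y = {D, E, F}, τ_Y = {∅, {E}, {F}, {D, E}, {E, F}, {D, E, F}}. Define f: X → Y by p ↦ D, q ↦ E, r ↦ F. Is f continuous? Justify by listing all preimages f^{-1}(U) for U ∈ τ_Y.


f is NOT continuous.

Compute f^{-1}(U) for each U ∈ τ_Y:
  U = ∅: f^{-1}(U) = ∅ ∈ τ_X ✓.
  U = {E}: f^{-1}(U) = {q} ∉ τ_X ✗.
  U = {F}: f^{-1}(U) = {r} ∈ τ_X ✓.
  U = {D, E}: f^{-1}(U) = {p, q} ∉ τ_X ✗.
  U = {E, F}: f^{-1}(U) = {q, r} ∈ τ_X ✓.
  U = {D, E, F}: f^{-1}(U) = {p, q, r} ∈ τ_X ✓.
Found U = {E} with f^{-1}(U) = {q} not in τ_X. Therefore f is NOT continuous.


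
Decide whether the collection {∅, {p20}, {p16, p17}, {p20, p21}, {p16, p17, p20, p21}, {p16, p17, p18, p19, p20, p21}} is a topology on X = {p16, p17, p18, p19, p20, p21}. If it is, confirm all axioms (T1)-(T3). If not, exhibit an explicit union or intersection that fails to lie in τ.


τ is NOT a topology on X.

Axiom (T1): ∅ ∈ τ? Yes; X ∈ τ? Yes.
Axiom (T2/T3): check pairwise unions and intersections of members of τ.
Counterexample for (T2): {p20} ∪ {p16, p17} = {p16, p17, p20} ∉ τ. Therefore τ is NOT a topology.


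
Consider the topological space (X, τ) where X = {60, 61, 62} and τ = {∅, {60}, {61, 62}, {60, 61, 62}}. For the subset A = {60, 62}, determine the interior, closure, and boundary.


int(A) = {60}, cl(A) = {60, 61, 62}, ∂A = {61, 62}.

Closed sets in (X, τ) are complements of opens:
  closed(X, τ) = {∅, {60}, {61, 62}, {60, 61, 62}}.
int(A) = ⋃ {U ∈ τ : U ⊆ A}. Opens contained in A: ∅, {60}.
Taking the union of these: int(A) = {60}.
cl(A) = ⋂ {C closed : A ⊆ C}. Closed sets containing A: {60, 61, 62}.
Intersecting these: cl(A) = {60, 61, 62}.
∂A = cl(A) ∖ int(A) = {60, 61, 62} ∖ {60} = {61, 62}.


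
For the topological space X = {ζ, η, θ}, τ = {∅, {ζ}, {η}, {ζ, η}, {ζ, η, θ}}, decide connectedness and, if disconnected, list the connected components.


(X, τ) is connected.

Find clopen sets (U ∈ τ with X ∖ U ∈ τ):
  U = ∅, X ∖ U = {ζ, η, θ} — both open, so U is clopen.
  U = {ζ, η, θ}, X ∖ U = ∅ — both open, so U is clopen.
Only trivial clopens (∅ and X) exist, so (X, τ) is connected.
Compute connected components by grouping points that agree on all clopens:
  component: {ζ, η, θ}


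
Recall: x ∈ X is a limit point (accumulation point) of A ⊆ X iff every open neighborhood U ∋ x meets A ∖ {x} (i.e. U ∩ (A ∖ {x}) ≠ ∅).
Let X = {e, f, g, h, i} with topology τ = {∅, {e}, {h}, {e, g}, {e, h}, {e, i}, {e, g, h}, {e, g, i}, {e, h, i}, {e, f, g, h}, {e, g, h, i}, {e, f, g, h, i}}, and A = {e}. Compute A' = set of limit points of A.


A' = {f, g, i}

For each x ∈ X, list the open sets U ∈ τ with x ∈ U, then check whether U ∩ (A ∖ {x}) ≠ ∅ for every such U.
  x = e: open {e} ∋ x has {e} ∩ (A ∖ {e}) = ∅, so x is NOT a limit point.
  x = f: opens ∋ x are {e, f, g, h}, {e, f, g, h, i}; each meets A ∖ {f}, so x IS a limit point.
  x = g: opens ∋ x are {e, g}, {e, g, h}, {e, g, i}, {e, f, g, h}, {e, g, h, i}, {e, f, g, h, i}; each meets A ∖ {g}, so x IS a limit point.
  x = h: open {h} ∋ x has {h} ∩ (A ∖ {h}) = ∅, so x is NOT a limit point.
  x = i: opens ∋ x are {e, i}, {e, g, i}, {e, h, i}, {e, g, h, i}, {e, f, g, h, i}; each meets A ∖ {i}, so x IS a limit point.
Collecting: A' = {f, g, i}.


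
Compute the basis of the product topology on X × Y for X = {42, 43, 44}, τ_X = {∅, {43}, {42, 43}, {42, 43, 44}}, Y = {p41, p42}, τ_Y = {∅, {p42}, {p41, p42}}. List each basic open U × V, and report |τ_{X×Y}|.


Basis B = {∅ × ∅, {43} × {p42}, {42, 43} × {p42}, {43} × {p41, p42}, {42, 43, 44} × {p42}, {42, 43} × {p41, p42}, {42, 43, 44} × {p41, p42}}; |τ_{X×Y}| = 10.

Enumerate products U × V with U ∈ τ_X, V ∈ τ_Y (deduplicated):
  ∅ × ∅ = {} (∅)
  {43} × {p42} = {(43,p42)}
  {42, 43} × {p42} = {(42,p42), (43,p42)}
  {43} × {p41, p42} = {(43,p41), (43,p42)}
  {42, 43, 44} × {p42} = {(42,p42), (43,p42), (44,p42)}
  {42, 43} × {p41, p42} = {(42,p41), (42,p42), (43,p41), (43,p42)}
  {42, 43, 44} × {p41, p42} = {(42,p41), (42,p42), (43,p41), (43,p42), (44,p41), (44,p42)}
These 7 distinct sets form the basis B.
Close under arbitrary unions to get τ_{X×Y}; counting gives |τ_{X×Y}| = 10.


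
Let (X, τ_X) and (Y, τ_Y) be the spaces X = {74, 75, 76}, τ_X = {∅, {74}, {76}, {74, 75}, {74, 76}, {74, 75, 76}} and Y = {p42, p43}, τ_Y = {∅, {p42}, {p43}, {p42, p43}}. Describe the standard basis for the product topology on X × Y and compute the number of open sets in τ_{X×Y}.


Basis B = {∅ × ∅, {74} × {p42}, {74} × {p43}, {76} × {p42}, {76} × {p43}, {74} × {p42, p43}, {74, 75} × {p42}, {74, 76} × {p42}, {74, 75} × {p43}, {74, 76} × {p43}, {76} × {p42, p43}, {74, 75, 76} × {p42}, {74, 75, 76} × {p43}, {74, 75} × {p42, p43}, {74, 76} × {p42, p43}, {74, 75, 76} × {p42, p43}}; |τ_{X×Y}| = 36.

Enumerate products U × V with U ∈ τ_X, V ∈ τ_Y (deduplicated):
  ∅ × ∅ = {} (∅)
  {74} × {p42} = {(74,p42)}
  {74} × {p43} = {(74,p43)}
  {76} × {p42} = {(76,p42)}
  {76} × {p43} = {(76,p43)}
  {74} × {p42, p43} = {(74,p42), (74,p43)}
  {74, 75} × {p42} = {(74,p42), (75,p42)}
  {74, 76} × {p42} = {(74,p42), (76,p42)}
  {74, 75} × {p43} = {(74,p43), (75,p43)}
  {74, 76} × {p43} = {(74,p43), (76,p43)}
  {76} × {p42, p43} = {(76,p42), (76,p43)}
  {74, 75, 76} × {p42} = {(74,p42), (75,p42), (76,p42)}
  {74, 75, 76} × {p43} = {(74,p43), (75,p43), (76,p43)}
  {74, 75} × {p42, p43} = {(74,p42), (74,p43), (75,p42), (75,p43)}
  {74, 76} × {p42, p43} = {(74,p42), (74,p43), (76,p42), (76,p43)}
  {74, 75, 76} × {p42, p43} = {(74,p42), (74,p43), (75,p42), (75,p43), (76,p42), (76,p43)}
These 16 distinct sets form the basis B.
Close under arbitrary unions to get τ_{X×Y}; counting gives |τ_{X×Y}| = 36.


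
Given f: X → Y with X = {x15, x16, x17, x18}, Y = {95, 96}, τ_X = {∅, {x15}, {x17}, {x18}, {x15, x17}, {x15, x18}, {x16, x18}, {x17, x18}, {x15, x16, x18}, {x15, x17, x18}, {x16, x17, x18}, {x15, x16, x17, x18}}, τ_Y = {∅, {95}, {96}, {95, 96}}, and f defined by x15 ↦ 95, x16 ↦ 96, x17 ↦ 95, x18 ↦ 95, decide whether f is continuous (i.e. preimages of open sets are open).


f is NOT continuous.

Compute f^{-1}(U) for each U ∈ τ_Y:
  U = ∅: f^{-1}(U) = ∅ ∈ τ_X ✓.
  U = {95}: f^{-1}(U) = {x15, x17, x18} ∈ τ_X ✓.
  U = {96}: f^{-1}(U) = {x16} ∉ τ_X ✗.
  U = {95, 96}: f^{-1}(U) = {x15, x16, x17, x18} ∈ τ_X ✓.
Found U = {96} with f^{-1}(U) = {x16} not in τ_X. Therefore f is NOT continuous.


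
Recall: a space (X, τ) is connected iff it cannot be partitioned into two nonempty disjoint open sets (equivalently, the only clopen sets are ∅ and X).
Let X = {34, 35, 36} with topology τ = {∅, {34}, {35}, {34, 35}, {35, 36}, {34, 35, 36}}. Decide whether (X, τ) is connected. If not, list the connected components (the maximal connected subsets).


(X, τ) is disconnected; components = [{34}, {35, 36}].

Find clopen sets (U ∈ τ with X ∖ U ∈ τ):
  U = ∅, X ∖ U = {34, 35, 36} — both open, so U is clopen.
  U = {34}, X ∖ U = {35, 36} — both open, so U is clopen.
  U = {35, 36}, X ∖ U = {34} — both open, so U is clopen.
  U = {34, 35, 36}, X ∖ U = ∅ — both open, so U is clopen.
Nontrivial clopen(s) exist: e.g. {34}. So (X, τ) is disconnected.
Compute connected components by grouping points that agree on all clopens:
  component: {34}
  component: {35, 36}


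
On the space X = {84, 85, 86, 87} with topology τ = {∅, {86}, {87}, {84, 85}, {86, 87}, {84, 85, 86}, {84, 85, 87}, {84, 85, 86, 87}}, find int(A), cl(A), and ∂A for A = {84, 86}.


int(A) = {86}, cl(A) = {84, 85, 86}, ∂A = {84, 85}.

Closed sets in (X, τ) are complements of opens:
  closed(X, τ) = {∅, {86}, {87}, {84, 85}, {86, 87}, {84, 85, 86}, {84, 85, 87}, {84, 85, 86, 87}}.
int(A) = ⋃ {U ∈ τ : U ⊆ A}. Opens contained in A: ∅, {86}.
Taking the union of these: int(A) = {86}.
cl(A) = ⋂ {C closed : A ⊆ C}. Closed sets containing A: {84, 85, 86}, {84, 85, 86, 87}.
Intersecting these: cl(A) = {84, 85, 86}.
∂A = cl(A) ∖ int(A) = {84, 85, 86} ∖ {86} = {84, 85}.


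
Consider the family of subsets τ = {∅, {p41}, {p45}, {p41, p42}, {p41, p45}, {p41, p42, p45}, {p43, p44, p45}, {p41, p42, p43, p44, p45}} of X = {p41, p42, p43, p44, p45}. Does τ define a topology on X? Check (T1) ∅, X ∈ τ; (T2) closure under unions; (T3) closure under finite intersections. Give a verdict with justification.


τ is NOT a topology on X.

Axiom (T1): ∅ ∈ τ? Yes; X ∈ τ? Yes.
Axiom (T2/T3): check pairwise unions and intersections of members of τ.
Counterexample for (T2): {p41} ∪ {p43, p44, p45} = {p41, p43, p44, p45} ∉ τ. Therefore τ is NOT a topology.


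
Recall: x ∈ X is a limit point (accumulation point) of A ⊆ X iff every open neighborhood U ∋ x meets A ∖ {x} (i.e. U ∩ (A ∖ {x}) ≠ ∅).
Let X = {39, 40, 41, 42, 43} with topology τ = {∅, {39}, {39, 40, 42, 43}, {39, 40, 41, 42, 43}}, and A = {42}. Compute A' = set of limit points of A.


A' = {40, 41, 43}

For each x ∈ X, list the open sets U ∈ τ with x ∈ U, then check whether U ∩ (A ∖ {x}) ≠ ∅ for every such U.
  x = 39: open {39} ∋ x has {39} ∩ (A ∖ {39}) = ∅, so x is NOT a limit point.
  x = 40: opens ∋ x are {39, 40, 42, 43}, {39, 40, 41, 42, 43}; each meets A ∖ {40}, so x IS a limit point.
  x = 41: opens ∋ x are {39, 40, 41, 42, 43}; each meets A ∖ {41}, so x IS a limit point.
  x = 42: open {39, 40, 42, 43} ∋ x has {39, 40, 42, 43} ∩ (A ∖ {42}) = ∅, so x is NOT a limit point.
  x = 43: opens ∋ x are {39, 40, 42, 43}, {39, 40, 41, 42, 43}; each meets A ∖ {43}, so x IS a limit point.
Collecting: A' = {40, 41, 43}.


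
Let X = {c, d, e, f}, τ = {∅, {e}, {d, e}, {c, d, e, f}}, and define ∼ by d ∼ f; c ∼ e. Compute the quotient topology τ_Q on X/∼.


X/∼ = {[c=e], [d=f]}; |τ_Q| = 2.

Equivalence classes: [c=e], [d=f].
Quotient map π: X → X/∼ sends c ↦ [c=e], d ↦ [d=f], e ↦ [c=e], f ↦ [d=f].
For each subset V ⊆ X/∼, compute π^{-1}(V) ⊆ X and check whether π^{-1}(V) ∈ τ. V is open in τ_Q iff π^{-1}(V) ∈ τ.
  V = {}: π^{-1}(V) = ∅ ∈ τ ✓.
  V = {[c=e]}: π^{-1}(V) = {c, e} ∉ τ ✗.
  V = {[d=f]}: π^{-1}(V) = {d, f} ∉ τ ✗.
  V = {[c=e], [d=f]}: π^{-1}(V) = {c, d, e, f} ∈ τ ✓.
Open sets in the quotient: τ_Q = {{}, {[c=e], [d=f]}} (2 elements).


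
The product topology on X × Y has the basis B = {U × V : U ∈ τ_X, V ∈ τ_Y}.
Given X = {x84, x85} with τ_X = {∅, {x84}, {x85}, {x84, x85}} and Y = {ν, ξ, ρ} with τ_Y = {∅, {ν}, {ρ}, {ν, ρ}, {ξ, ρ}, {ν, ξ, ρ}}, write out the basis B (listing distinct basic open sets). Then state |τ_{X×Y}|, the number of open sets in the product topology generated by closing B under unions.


Basis B = {∅ × ∅, {x84} × {ν}, {x84} × {ρ}, {x85} × {ν}, {x85} × {ρ}, {x84} × {ν, ρ}, {x84, x85} × {ν}, {x84} × {ξ, ρ}, {x84, x85} × {ρ}, {x85} × {ν, ρ}, {x85} × {ξ, ρ}, {x84} × {ν, ξ, ρ}, {x85} × {ν, ξ, ρ}, {x84, x85} × {ν, ρ}, {x84, x85} × {ξ, ρ}, {x84, x85} × {ν, ξ, ρ}}; |τ_{X×Y}| = 36.

Enumerate products U × V with U ∈ τ_X, V ∈ τ_Y (deduplicated):
  ∅ × ∅ = {} (∅)
  {x84} × {ν} = {(x84,ν)}
  {x84} × {ρ} = {(x84,ρ)}
  {x85} × {ν} = {(x85,ν)}
  {x85} × {ρ} = {(x85,ρ)}
  {x84} × {ν, ρ} = {(x84,ν), (x84,ρ)}
  {x84, x85} × {ν} = {(x84,ν), (x85,ν)}
  {x84} × {ξ, ρ} = {(x84,ξ), (x84,ρ)}
  {x84, x85} × {ρ} = {(x84,ρ), (x85,ρ)}
  {x85} × {ν, ρ} = {(x85,ν), (x85,ρ)}
  {x85} × {ξ, ρ} = {(x85,ξ), (x85,ρ)}
  {x84} × {ν, ξ, ρ} = {(x84,ν), (x84,ξ), (x84,ρ)}
  {x85} × {ν, ξ, ρ} = {(x85,ν), (x85,ξ), (x85,ρ)}
  {x84, x85} × {ν, ρ} = {(x84,ν), (x84,ρ), (x85,ν), (x85,ρ)}
  {x84, x85} × {ξ, ρ} = {(x84,ξ), (x84,ρ), (x85,ξ), (x85,ρ)}
  {x84, x85} × {ν, ξ, ρ} = {(x84,ν), (x84,ξ), (x84,ρ), (x85,ν), (x85,ξ), (x85,ρ)}
These 16 distinct sets form the basis B.
Close under arbitrary unions to get τ_{X×Y}; counting gives |τ_{X×Y}| = 36.


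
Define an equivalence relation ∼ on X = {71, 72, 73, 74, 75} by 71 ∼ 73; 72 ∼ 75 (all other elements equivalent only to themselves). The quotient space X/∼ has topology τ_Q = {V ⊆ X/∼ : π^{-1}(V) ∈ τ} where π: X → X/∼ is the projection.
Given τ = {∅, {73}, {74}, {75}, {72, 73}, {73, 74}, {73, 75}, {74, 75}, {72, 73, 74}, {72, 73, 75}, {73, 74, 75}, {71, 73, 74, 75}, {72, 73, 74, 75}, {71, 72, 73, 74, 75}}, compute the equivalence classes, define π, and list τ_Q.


X/∼ = {[71=73], [72=75], [74]}; |τ_Q| = 3.

Equivalence classes: [71=73], [72=75], [74].
Quotient map π: X → X/∼ sends 71 ↦ [71=73], 72 ↦ [72=75], 73 ↦ [71=73], 74 ↦ [74], 75 ↦ [72=75].
For each subset V ⊆ X/∼, compute π^{-1}(V) ⊆ X and check whether π^{-1}(V) ∈ τ. V is open in τ_Q iff π^{-1}(V) ∈ τ.
  V = {}: π^{-1}(V) = ∅ ∈ τ ✓.
  V = {[71=73]}: π^{-1}(V) = {71, 73} ∉ τ ✗.
  V = {[72=75]}: π^{-1}(V) = {72, 75} ∉ τ ✗.
  V = {[71=73], [72=75]}: π^{-1}(V) = {71, 72, 73, 75} ∉ τ ✗.
  V = {[74]}: π^{-1}(V) = {74} ∈ τ ✓.
  V = {[71=73], [74]}: π^{-1}(V) = {71, 73, 74} ∉ τ ✗.
  V = {[72=75], [74]}: π^{-1}(V) = {72, 74, 75} ∉ τ ✗.
  V = {[71=73], [72=75], [74]}: π^{-1}(V) = {71, 72, 73, 74, 75} ∈ τ ✓.
Open sets in the quotient: τ_Q = {{}, {[74]}, {[71=73], [72=75], [74]}} (3 elements).


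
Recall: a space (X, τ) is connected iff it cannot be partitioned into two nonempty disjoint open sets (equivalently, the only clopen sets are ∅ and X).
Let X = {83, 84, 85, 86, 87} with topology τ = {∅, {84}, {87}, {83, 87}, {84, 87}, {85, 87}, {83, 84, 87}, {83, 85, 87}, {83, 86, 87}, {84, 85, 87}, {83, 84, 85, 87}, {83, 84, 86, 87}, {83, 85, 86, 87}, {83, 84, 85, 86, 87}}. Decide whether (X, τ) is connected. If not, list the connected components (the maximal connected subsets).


(X, τ) is disconnected; components = [{84}, {83, 85, 86, 87}].

Find clopen sets (U ∈ τ with X ∖ U ∈ τ):
  U = ∅, X ∖ U = {83, 84, 85, 86, 87} — both open, so U is clopen.
  U = {84}, X ∖ U = {83, 85, 86, 87} — both open, so U is clopen.
  U = {83, 85, 86, 87}, X ∖ U = {84} — both open, so U is clopen.
  U = {83, 84, 85, 86, 87}, X ∖ U = ∅ — both open, so U is clopen.
Nontrivial clopen(s) exist: e.g. {83, 85, 86, 87}. So (X, τ) is disconnected.
Compute connected components by grouping points that agree on all clopens:
  component: {84}
  component: {83, 85, 86, 87}


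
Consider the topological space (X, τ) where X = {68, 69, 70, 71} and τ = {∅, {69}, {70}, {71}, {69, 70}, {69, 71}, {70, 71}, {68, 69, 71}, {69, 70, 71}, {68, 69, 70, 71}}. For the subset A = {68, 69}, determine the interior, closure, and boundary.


int(A) = {69}, cl(A) = {68, 69}, ∂A = {68}.

Closed sets in (X, τ) are complements of opens:
  closed(X, τ) = {∅, {68}, {70}, {68, 69}, {68, 70}, {68, 71}, {68, 69, 70}, {68, 69, 71}, {68, 70, 71}, {68, 69, 70, 71}}.
int(A) = ⋃ {U ∈ τ : U ⊆ A}. Opens contained in A: ∅, {69}.
Taking the union of these: int(A) = {69}.
cl(A) = ⋂ {C closed : A ⊆ C}. Closed sets containing A: {68, 69}, {68, 69, 70}, {68, 69, 71}, {68, 69, 70, 71}.
Intersecting these: cl(A) = {68, 69}.
∂A = cl(A) ∖ int(A) = {68, 69} ∖ {69} = {68}.


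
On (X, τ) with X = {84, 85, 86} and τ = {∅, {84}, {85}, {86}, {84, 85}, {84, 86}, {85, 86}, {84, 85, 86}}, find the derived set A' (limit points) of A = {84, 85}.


A' = ∅

For each x ∈ X, list the open sets U ∈ τ with x ∈ U, then check whether U ∩ (A ∖ {x}) ≠ ∅ for every such U.
  x = 84: open {84} ∋ x has {84} ∩ (A ∖ {84}) = ∅, so x is NOT a limit point.
  x = 85: open {85} ∋ x has {85} ∩ (A ∖ {85}) = ∅, so x is NOT a limit point.
  x = 86: open {86} ∋ x has {86} ∩ (A ∖ {86}) = ∅, so x is NOT a limit point.
Collecting: A' = ∅.


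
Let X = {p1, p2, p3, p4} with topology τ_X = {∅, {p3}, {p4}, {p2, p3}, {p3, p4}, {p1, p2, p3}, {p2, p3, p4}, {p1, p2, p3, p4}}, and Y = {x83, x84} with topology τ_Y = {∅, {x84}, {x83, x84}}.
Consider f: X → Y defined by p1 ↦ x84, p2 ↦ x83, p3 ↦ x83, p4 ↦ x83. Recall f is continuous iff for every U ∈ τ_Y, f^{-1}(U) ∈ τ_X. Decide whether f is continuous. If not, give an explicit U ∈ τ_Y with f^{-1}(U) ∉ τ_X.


f is NOT continuous.

Compute f^{-1}(U) for each U ∈ τ_Y:
  U = ∅: f^{-1}(U) = ∅ ∈ τ_X ✓.
  U = {x84}: f^{-1}(U) = {p1} ∉ τ_X ✗.
  U = {x83, x84}: f^{-1}(U) = {p1, p2, p3, p4} ∈ τ_X ✓.
Found U = {x84} with f^{-1}(U) = {p1} not in τ_X. Therefore f is NOT continuous.


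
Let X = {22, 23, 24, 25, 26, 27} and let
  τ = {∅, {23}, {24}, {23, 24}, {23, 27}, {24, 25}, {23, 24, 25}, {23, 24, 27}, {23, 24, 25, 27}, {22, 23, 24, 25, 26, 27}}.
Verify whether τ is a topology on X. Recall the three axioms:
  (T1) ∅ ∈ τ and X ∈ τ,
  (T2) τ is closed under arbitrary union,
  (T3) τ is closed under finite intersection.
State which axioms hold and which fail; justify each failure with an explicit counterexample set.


τ IS a topology on X.

Axiom (T1): ∅ ∈ τ? Yes; X ∈ τ? Yes.
Axiom (T2/T3): check pairwise unions and intersections of members of τ.
All pairwise intersections and unions checked — each lies in τ. Therefore τ satisfies (T1), (T2), (T3): it IS a topology on X.


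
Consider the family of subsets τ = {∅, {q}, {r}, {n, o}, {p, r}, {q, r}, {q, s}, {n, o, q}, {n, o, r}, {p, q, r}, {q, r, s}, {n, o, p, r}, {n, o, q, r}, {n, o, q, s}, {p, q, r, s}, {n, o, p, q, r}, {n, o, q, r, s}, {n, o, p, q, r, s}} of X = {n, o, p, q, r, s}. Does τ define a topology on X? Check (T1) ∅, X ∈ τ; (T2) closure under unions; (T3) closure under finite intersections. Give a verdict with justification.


τ IS a topology on X.

Axiom (T1): ∅ ∈ τ? Yes; X ∈ τ? Yes.
Axiom (T2/T3): check pairwise unions and intersections of members of τ.
All pairwise intersections and unions checked — each lies in τ. Therefore τ satisfies (T1), (T2), (T3): it IS a topology on X.


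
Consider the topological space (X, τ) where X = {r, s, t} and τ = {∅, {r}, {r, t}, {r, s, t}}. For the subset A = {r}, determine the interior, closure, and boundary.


int(A) = {r}, cl(A) = {r, s, t}, ∂A = {s, t}.

Closed sets in (X, τ) are complements of opens:
  closed(X, τ) = {∅, {s}, {s, t}, {r, s, t}}.
int(A) = ⋃ {U ∈ τ : U ⊆ A}. Opens contained in A: ∅, {r}.
Taking the union of these: int(A) = {r}.
cl(A) = ⋂ {C closed : A ⊆ C}. Closed sets containing A: {r, s, t}.
Intersecting these: cl(A) = {r, s, t}.
∂A = cl(A) ∖ int(A) = {r, s, t} ∖ {r} = {s, t}.


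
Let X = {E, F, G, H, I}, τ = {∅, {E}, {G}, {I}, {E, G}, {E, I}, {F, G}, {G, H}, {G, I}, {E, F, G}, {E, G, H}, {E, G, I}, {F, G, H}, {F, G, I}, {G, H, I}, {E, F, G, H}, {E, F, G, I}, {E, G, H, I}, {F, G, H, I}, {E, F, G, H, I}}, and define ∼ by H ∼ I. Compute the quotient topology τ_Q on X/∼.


X/∼ = {[E], [F], [G], [H=I]}; |τ_Q| = 10.

Equivalence classes: [E], [F], [G], [H=I].
Quotient map π: X → X/∼ sends E ↦ [E], F ↦ [F], G ↦ [G], H ↦ [H=I], I ↦ [H=I].
For each subset V ⊆ X/∼, compute π^{-1}(V) ⊆ X and check whether π^{-1}(V) ∈ τ. V is open in τ_Q iff π^{-1}(V) ∈ τ.
  V = {}: π^{-1}(V) = ∅ ∈ τ ✓.
  V = {[E]}: π^{-1}(V) = {E} ∈ τ ✓.
  V = {[F]}: π^{-1}(V) = {F} ∉ τ ✗.
  V = {[E], [F]}: π^{-1}(V) = {E, F} ∉ τ ✗.
  V = {[G]}: π^{-1}(V) = {G} ∈ τ ✓.
  V = {[E], [G]}: π^{-1}(V) = {E, G} ∈ τ ✓.
  V = {[F], [G]}: π^{-1}(V) = {F, G} ∈ τ ✓.
  V = {[E], [F], [G]}: π^{-1}(V) = {E, F, G} ∈ τ ✓.
  V = {[H=I]}: π^{-1}(V) = {H, I} ∉ τ ✗.
  V = {[E], [H=I]}: π^{-1}(V) = {E, H, I} ∉ τ ✗.
  V = {[F], [H=I]}: π^{-1}(V) = {F, H, I} ∉ τ ✗.
  V = {[E], [F], [H=I]}: π^{-1}(V) = {E, F, H, I} ∉ τ ✗.
  V = {[G], [H=I]}: π^{-1}(V) = {G, H, I} ∈ τ ✓.
  V = {[E], [G], [H=I]}: π^{-1}(V) = {E, G, H, I} ∈ τ ✓.
  V = {[F], [G], [H=I]}: π^{-1}(V) = {F, G, H, I} ∈ τ ✓.
  V = {[E], [F], [G], [H=I]}: π^{-1}(V) = {E, F, G, H, I} ∈ τ ✓.
Open sets in the quotient: τ_Q = {{}, {[E]}, {[G]}, {[E], [G]}, {[F], [G]}, {[E], [F], [G]}, {[G], [H=I]}, {[E], [G], [H=I]}, {[F], [G], [H=I]}, {[E], [F], [G], [H=I]}} (10 elements).


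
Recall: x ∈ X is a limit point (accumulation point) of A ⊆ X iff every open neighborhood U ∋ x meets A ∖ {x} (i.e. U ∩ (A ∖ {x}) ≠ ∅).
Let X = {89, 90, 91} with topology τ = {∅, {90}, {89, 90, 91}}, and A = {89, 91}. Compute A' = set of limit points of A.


A' = {89, 91}

For each x ∈ X, list the open sets U ∈ τ with x ∈ U, then check whether U ∩ (A ∖ {x}) ≠ ∅ for every such U.
  x = 89: opens ∋ x are {89, 90, 91}; each meets A ∖ {89}, so x IS a limit point.
  x = 90: open {90} ∋ x has {90} ∩ (A ∖ {90}) = ∅, so x is NOT a limit point.
  x = 91: opens ∋ x are {89, 90, 91}; each meets A ∖ {91}, so x IS a limit point.
Collecting: A' = {89, 91}.


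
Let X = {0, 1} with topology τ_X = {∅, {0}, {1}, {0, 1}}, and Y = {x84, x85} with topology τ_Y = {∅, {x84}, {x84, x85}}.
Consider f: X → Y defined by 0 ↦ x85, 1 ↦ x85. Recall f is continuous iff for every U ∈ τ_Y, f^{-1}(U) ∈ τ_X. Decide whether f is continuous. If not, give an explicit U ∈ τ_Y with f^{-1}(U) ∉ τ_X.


f IS continuous.

Compute f^{-1}(U) for each U ∈ τ_Y:
  U = ∅: f^{-1}(U) = ∅ ∈ τ_X ✓.
  U = {x84}: f^{-1}(U) = ∅ ∈ τ_X ✓.
  U = {x84, x85}: f^{-1}(U) = {0, 1} ∈ τ_X ✓.
Every preimage lies in τ_X, so f IS continuous.


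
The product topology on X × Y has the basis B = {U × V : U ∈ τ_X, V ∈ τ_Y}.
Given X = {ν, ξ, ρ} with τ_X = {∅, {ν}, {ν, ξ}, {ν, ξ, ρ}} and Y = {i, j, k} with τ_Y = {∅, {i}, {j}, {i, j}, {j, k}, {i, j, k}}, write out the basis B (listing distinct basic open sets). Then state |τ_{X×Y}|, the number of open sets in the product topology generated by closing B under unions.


Basis B = {∅ × ∅, {ν} × {i}, {ν} × {j}, {ν} × {i, j}, {ν, ξ} × {i}, {ν} × {j, k}, {ν, ξ} × {j}, {ν} × {i, j, k}, {ν, ξ, ρ} × {i}, {ν, ξ, ρ} × {j}, {ν, ξ} × {i, j}, {ν, ξ} × {j, k}, {ν, ξ} × {i, j, k}, {ν, ξ, ρ} × {i, j}, {ν, ξ, ρ} × {j, k}, {ν, ξ, ρ} × {i, j, k}}; |τ_{X×Y}| = 40.

Enumerate products U × V with U ∈ τ_X, V ∈ τ_Y (deduplicated):
  ∅ × ∅ = {} (∅)
  {ν} × {i} = {(ν,i)}
  {ν} × {j} = {(ν,j)}
  {ν} × {i, j} = {(ν,i), (ν,j)}
  {ν, ξ} × {i} = {(ν,i), (ξ,i)}
  {ν} × {j, k} = {(ν,j), (ν,k)}
  {ν, ξ} × {j} = {(ν,j), (ξ,j)}
  {ν} × {i, j, k} = {(ν,i), (ν,j), (ν,k)}
  {ν, ξ, ρ} × {i} = {(ν,i), (ξ,i), (ρ,i)}
  {ν, ξ, ρ} × {j} = {(ν,j), (ξ,j), (ρ,j)}
  {ν, ξ} × {i, j} = {(ν,i), (ν,j), (ξ,i), (ξ,j)}
  {ν, ξ} × {j, k} = {(ν,j), (ν,k), (ξ,j), (ξ,k)}
  {ν, ξ} × {i, j, k} = {(ν,i), (ν,j), (ν,k), (ξ,i), (ξ,j), (ξ,k)}
  {ν, ξ, ρ} × {i, j} = {(ν,i), (ν,j), (ξ,i), (ξ,j), (ρ,i), (ρ,j)}
  {ν, ξ, ρ} × {j, k} = {(ν,j), (ν,k), (ξ,j), (ξ,k), (ρ,j), (ρ,k)}
  {ν, ξ, ρ} × {i, j, k} = {(ν,i), (ν,j), (ν,k), (ξ,i), (ξ,j), (ξ,k), (ρ,i), (ρ,j), (ρ,k)}
These 16 distinct sets form the basis B.
Close under arbitrary unions to get τ_{X×Y}; counting gives |τ_{X×Y}| = 40.
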